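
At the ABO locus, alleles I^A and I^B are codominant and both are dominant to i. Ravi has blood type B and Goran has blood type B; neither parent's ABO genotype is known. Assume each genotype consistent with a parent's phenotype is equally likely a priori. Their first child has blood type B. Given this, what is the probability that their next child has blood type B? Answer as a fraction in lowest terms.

Possible genotypes: Ravi ∈ {I^B I^B, I^B i}; Goran ∈ {I^B I^B, I^B i}.
Weight each parental genotype pair by prior × P(type-B child):
  I^B I^B × I^B I^B: posterior weight 4/15; P(next child type B) = 1.
  I^B I^B × I^B i: posterior weight 4/15; P(next child type B) = 1.
  I^B i × I^B I^B: posterior weight 4/15; P(next child type B) = 1.
  I^B i × I^B i: posterior weight 1/5; P(next child type B) = 3/4.
Weighted sum = 19/20.

19/20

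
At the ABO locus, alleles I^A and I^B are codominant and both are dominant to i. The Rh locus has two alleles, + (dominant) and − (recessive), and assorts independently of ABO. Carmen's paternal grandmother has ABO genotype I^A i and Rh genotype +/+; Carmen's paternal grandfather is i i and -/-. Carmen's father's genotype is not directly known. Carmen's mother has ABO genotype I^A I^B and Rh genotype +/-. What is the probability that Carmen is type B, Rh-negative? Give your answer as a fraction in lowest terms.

Carmen's father's ABO genotype from I^A i × i i: 1/2 I^A i, 1/2 i i.
Crossing each possibility with the mother I^A I^B and summing P(type B): 1/2·1/4 + 1/2·1/2 = 3/8.
Similarly for Rh via the father's Rh distribution: P(Rh-) = 1/4.
Independent loci: 3/8 × 1/4 = 3/32.

3/32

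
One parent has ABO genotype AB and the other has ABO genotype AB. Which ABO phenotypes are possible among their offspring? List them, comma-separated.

Gametes from AB × AB give offspring ABO genotypes AA, AB, BB, i.e. phenotypes A, B, AB.

A, B, AB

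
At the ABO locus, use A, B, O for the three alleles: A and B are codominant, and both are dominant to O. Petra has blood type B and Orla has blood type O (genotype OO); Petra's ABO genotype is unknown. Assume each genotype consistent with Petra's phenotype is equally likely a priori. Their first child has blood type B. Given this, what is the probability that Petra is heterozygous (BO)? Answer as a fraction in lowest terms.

1/3

Possible genotypes: Petra ∈ {BB, BO}; Orla ∈ {OO}.
Weight each parental genotype pair by prior × P(type-B child):
  BB × OO: posterior weight 2/3.
  BO × OO: posterior weight 1/3.
Sum the posterior weight over pairs where Petra is BO: 1/3.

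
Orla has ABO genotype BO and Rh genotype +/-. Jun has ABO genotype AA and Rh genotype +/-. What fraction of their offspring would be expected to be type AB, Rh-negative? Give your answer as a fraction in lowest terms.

1/8

ABO cross BO × AA → offspring phenotypes: 1/2 A, 1/2 AB.
Rh cross +/- × +/- → 3/4 Rh+, 1/4 Rh-.
Independent loci: P(type AB, Rh-negative) = 1/2 × 1/4 = 1/8.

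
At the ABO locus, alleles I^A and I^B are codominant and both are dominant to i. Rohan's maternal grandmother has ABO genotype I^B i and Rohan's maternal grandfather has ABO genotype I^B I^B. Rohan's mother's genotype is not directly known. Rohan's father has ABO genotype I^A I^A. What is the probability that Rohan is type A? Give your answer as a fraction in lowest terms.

Rohan's mother's ABO genotype from I^B i × I^B I^B: 1/2 I^B I^B, 1/2 I^B i.
Crossing each possibility with the father I^A I^A and summing P(type A): 1/2·0 + 1/2·1/2 = 1/4.

1/4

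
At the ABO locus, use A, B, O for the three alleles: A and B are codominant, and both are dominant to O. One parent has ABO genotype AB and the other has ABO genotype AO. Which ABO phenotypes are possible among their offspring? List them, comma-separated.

Gametes from AB × AO give offspring ABO genotypes AA, AB, AO, BO, i.e. phenotypes A, B, AB.

A, B, AB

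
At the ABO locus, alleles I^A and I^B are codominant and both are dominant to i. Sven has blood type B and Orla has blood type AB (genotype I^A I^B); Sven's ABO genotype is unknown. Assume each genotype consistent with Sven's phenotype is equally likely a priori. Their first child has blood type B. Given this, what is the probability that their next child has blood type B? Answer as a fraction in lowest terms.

Possible genotypes: Sven ∈ {I^B I^B, I^B i}; Orla ∈ {I^A I^B}.
Weight each parental genotype pair by prior × P(type-B child):
  I^B I^B × I^A I^B: posterior weight 1/2; P(next child type B) = 1/2.
  I^B i × I^A I^B: posterior weight 1/2; P(next child type B) = 1/2.
Weighted sum = 1/2.

1/2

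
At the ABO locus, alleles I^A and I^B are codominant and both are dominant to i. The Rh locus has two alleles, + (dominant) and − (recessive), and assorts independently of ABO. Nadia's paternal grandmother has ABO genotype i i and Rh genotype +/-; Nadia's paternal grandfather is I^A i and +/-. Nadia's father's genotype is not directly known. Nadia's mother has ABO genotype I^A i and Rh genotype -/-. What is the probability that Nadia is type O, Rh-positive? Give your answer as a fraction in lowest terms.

Nadia's father's ABO genotype from i i × I^A i: 1/2 I^A i, 1/2 i i.
Crossing each possibility with the mother I^A i and summing P(type O): 1/2·1/4 + 1/2·1/2 = 3/8.
Similarly for Rh via the father's Rh distribution: P(Rh+) = 1/2.
Independent loci: 3/8 × 1/2 = 3/16.

3/16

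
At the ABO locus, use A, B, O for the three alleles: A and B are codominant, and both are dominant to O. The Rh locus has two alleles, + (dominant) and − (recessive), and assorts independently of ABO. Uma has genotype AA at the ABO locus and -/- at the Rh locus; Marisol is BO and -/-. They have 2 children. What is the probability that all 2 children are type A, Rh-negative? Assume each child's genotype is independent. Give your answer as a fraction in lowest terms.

ABO cross AA × BO → 1/2 A, 1/2 AB.
Rh cross -/- × -/- → 1 Rh-; so P(type A, Rh-negative) = 1/2 × 1 = 1/2 per child.
All 2 independent: (1/2)^2 = 1/4.

1/4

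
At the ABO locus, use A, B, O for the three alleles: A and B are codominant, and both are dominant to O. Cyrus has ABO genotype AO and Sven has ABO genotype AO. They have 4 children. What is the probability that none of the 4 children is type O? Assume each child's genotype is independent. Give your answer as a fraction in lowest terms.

81/256

ABO cross AO × AO → 1/4 O, 3/4 A.
So P(type O) = 1/4 per child.
P(not type O) = 3/4 for one child; (3/4)^4 = 81/256.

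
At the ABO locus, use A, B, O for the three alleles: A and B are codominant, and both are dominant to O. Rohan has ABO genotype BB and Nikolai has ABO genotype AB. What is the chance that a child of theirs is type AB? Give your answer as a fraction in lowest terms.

ABO cross BB × AB → offspring phenotypes: 1/2 B, 1/2 AB.
So P(type AB) = 1/2.

1/2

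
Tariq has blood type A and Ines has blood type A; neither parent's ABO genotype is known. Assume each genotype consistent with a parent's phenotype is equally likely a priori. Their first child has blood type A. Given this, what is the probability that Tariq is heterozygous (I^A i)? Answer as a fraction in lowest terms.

7/15

Possible genotypes: Tariq ∈ {I^A I^A, I^A i}; Ines ∈ {I^A I^A, I^A i}.
Weight each parental genotype pair by prior × P(type-A child):
  I^A I^A × I^A I^A: posterior weight 4/15.
  I^A I^A × I^A i: posterior weight 4/15.
  I^A i × I^A I^A: posterior weight 4/15.
  I^A i × I^A i: posterior weight 1/5.
Sum the posterior weight over pairs where Tariq is I^A i: 7/15.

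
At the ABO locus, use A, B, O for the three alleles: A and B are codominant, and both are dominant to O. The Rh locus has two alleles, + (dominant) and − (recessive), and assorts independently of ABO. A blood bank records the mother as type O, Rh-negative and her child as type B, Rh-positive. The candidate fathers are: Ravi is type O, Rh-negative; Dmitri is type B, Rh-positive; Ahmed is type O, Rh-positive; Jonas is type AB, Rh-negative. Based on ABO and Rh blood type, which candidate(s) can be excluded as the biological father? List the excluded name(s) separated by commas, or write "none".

Ravi, Ahmed, Jonas

A candidate is excluded only if no genotype consistent with his phenotype could produce a type B, Rh-positive child with a type O, Rh-negative mother.
Ravi (type O, Rh-): no genotype consistent with that phenotype can produce a type-B Rh+ child with a type-O mother.
Ahmed (type O, Rh+): no genotype consistent with that phenotype can produce a type-B Rh+ child with a type-O mother.
Jonas (type AB, Rh-): no genotype consistent with that phenotype can produce a type-B Rh+ child with a type-O mother.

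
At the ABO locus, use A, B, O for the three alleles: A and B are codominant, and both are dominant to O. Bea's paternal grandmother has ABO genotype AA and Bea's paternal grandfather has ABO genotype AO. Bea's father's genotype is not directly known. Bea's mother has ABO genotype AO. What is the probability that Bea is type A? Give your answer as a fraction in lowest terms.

Bea's father's ABO genotype from AA × AO: 1/2 AA, 1/2 AO.
Crossing each possibility with the mother AO and summing P(type A): 1/2·1 + 1/2·3/4 = 7/8.

7/8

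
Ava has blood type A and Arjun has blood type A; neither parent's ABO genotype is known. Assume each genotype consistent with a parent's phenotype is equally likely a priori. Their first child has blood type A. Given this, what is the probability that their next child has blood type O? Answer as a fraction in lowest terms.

1/20

Possible genotypes: Ava ∈ {AA, AO}; Arjun ∈ {AA, AO}.
Weight each parental genotype pair by prior × P(type-A child):
  AA × AA: posterior weight 4/15; P(next child type O) = 0.
  AA × AO: posterior weight 4/15; P(next child type O) = 0.
  AO × AA: posterior weight 4/15; P(next child type O) = 0.
  AO × AO: posterior weight 1/5; P(next child type O) = 1/4.
Weighted sum = 1/20.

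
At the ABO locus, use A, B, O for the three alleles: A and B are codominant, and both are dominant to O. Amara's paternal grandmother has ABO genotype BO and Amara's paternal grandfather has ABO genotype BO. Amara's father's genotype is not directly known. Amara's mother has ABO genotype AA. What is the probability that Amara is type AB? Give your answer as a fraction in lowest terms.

Amara's father's ABO genotype from BO × BO: 1/4 BB, 1/2 BO, 1/4 OO.
Crossing each possibility with the mother AA and summing P(type AB): 1/4·1 + 1/2·1/2 + 1/4·0 = 1/2.

1/2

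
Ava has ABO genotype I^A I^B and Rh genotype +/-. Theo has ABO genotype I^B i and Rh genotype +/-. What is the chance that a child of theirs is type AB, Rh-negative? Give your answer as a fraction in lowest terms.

ABO cross I^A I^B × I^B i → offspring phenotypes: 1/4 A, 1/2 B, 1/4 AB.
Rh cross +/- × +/- → 3/4 Rh+, 1/4 Rh-.
Independent loci: P(type AB, Rh-negative) = 1/4 × 1/4 = 1/16.

1/16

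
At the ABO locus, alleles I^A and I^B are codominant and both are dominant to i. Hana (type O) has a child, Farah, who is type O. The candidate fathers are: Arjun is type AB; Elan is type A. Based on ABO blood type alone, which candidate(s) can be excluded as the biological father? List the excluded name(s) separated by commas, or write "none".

Arjun

A candidate is excluded only if no genotype consistent with his phenotype could produce a type O child with a type O mother.
Arjun (type AB): no genotype consistent with that phenotype can produce a type-O child with a type-O mother.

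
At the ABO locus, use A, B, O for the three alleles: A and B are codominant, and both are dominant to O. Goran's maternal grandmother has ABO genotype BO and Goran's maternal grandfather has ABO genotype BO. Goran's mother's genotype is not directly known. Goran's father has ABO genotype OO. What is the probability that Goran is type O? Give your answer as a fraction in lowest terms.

1/2

Goran's mother's ABO genotype from BO × BO: 1/4 BB, 1/2 BO, 1/4 OO.
Crossing each possibility with the father OO and summing P(type O): 1/4·0 + 1/2·1/2 + 1/4·1 = 1/2.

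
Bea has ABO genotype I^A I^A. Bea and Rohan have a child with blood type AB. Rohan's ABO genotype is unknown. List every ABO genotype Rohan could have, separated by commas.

I^A I^B, I^B I^B, I^B i

For each candidate genotype of Rohan, check whether crossing it with I^A I^A can produce every observed child phenotype.
  I^A I^A → possible child types {A} ✗
  I^A I^B → possible child types {A, AB} ✓
  I^A i → possible child types {A} ✗
  I^B I^B → possible child types {AB} ✓
  I^B i → possible child types {A, AB} ✓
  i i → possible child types {A} ✗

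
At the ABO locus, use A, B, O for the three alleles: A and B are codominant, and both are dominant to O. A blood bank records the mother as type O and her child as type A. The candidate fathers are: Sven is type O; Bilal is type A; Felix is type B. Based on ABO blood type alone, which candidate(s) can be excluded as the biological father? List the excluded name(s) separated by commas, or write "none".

Sven, Felix

A candidate is excluded only if no genotype consistent with his phenotype could produce a type A child with a type O mother.
Sven (type O): no genotype consistent with that phenotype can produce a type-A child with a type-O mother.
Felix (type B): no genotype consistent with that phenotype can produce a type-A child with a type-O mother.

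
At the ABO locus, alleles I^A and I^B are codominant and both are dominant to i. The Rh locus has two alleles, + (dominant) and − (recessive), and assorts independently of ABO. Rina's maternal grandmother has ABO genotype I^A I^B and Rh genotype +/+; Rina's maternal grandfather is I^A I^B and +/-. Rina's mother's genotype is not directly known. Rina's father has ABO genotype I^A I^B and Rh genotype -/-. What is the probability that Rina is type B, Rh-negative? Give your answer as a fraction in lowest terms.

Rina's mother's ABO genotype from I^A I^B × I^A I^B: 1/4 I^A I^A, 1/2 I^A I^B, 1/4 I^B I^B.
Crossing each possibility with the father I^A I^B and summing P(type B): 1/4·0 + 1/2·1/4 + 1/4·1/2 = 1/4.
Similarly for Rh via the mother's Rh distribution: P(Rh-) = 1/4.
Independent loci: 1/4 × 1/4 = 1/16.

1/16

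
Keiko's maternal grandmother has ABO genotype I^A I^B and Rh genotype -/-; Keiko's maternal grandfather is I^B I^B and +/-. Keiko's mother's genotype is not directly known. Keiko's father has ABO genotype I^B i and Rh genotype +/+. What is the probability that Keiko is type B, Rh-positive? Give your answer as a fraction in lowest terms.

Keiko's mother's ABO genotype from I^A I^B × I^B I^B: 1/2 I^A I^B, 1/2 I^B I^B.
Crossing each possibility with the father I^B i and summing P(type B): 1/2·1/2 + 1/2·1 = 3/4.
Similarly for Rh via the mother's Rh distribution: P(Rh+) = 1.
Independent loci: 3/4 × 1 = 3/4.

3/4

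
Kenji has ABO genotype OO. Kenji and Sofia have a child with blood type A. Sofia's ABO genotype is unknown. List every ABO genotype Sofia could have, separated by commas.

AA, AB, AO

For each candidate genotype of Sofia, check whether crossing it with OO can produce every observed child phenotype.
  AA → possible child types {A} ✓
  AB → possible child types {A, B} ✓
  AO → possible child types {O, A} ✓
  BB → possible child types {B} ✗
  BO → possible child types {O, B} ✗
  OO → possible child types {O} ✗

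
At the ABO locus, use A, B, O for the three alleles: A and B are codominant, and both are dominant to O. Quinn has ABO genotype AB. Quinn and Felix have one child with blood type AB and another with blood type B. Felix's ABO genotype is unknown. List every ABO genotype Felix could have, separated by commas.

For each candidate genotype of Felix, check whether crossing it with AB can produce every observed child phenotype.
  AA → possible child types {A, AB} ✗
  AB → possible child types {A, B, AB} ✓
  AO → possible child types {A, B, AB} ✓
  BB → possible child types {B, AB} ✓
  BO → possible child types {A, B, AB} ✓
  OO → possible child types {A, B} ✗

AB, AO, BB, BO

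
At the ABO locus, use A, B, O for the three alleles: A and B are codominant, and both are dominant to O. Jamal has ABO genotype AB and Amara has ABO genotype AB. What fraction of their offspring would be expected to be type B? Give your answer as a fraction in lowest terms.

1/4

ABO cross AB × AB → offspring phenotypes: 1/4 A, 1/4 B, 1/2 AB.
So P(type B) = 1/4.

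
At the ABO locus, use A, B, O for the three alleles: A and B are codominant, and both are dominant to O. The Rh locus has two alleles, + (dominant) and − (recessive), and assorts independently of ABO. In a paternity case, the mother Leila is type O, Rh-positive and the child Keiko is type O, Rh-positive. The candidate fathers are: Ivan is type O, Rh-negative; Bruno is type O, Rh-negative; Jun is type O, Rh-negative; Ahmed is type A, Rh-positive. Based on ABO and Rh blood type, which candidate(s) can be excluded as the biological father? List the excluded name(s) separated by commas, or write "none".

A candidate is excluded only if no genotype consistent with his phenotype could produce a type O, Rh-positive child with a type O, Rh-positive mother.
Every candidate has at least one consistent genotype combination, so none can be excluded.

none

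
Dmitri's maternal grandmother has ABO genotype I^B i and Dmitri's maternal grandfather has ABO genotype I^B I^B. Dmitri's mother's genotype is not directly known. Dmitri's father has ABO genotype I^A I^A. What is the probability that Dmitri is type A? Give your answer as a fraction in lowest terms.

Dmitri's mother's ABO genotype from I^B i × I^B I^B: 1/2 I^B I^B, 1/2 I^B i.
Crossing each possibility with the father I^A I^A and summing P(type A): 1/2·0 + 1/2·1/2 = 1/4.

1/4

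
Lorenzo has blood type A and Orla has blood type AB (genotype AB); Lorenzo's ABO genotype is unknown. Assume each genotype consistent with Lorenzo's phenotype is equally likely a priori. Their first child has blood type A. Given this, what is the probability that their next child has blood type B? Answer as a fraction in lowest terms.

1/8

Possible genotypes: Lorenzo ∈ {AA, AO}; Orla ∈ {AB}.
Weight each parental genotype pair by prior × P(type-A child):
  AA × AB: posterior weight 1/2; P(next child type B) = 0.
  AO × AB: posterior weight 1/2; P(next child type B) = 1/4.
Weighted sum = 1/8.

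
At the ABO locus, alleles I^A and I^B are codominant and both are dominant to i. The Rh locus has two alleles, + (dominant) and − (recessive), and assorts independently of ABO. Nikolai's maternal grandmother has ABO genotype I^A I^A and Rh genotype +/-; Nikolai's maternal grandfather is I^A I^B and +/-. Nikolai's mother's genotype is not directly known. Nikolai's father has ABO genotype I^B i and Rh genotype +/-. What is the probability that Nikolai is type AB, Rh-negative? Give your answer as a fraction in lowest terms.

Nikolai's mother's ABO genotype from I^A I^A × I^A I^B: 1/2 I^A I^A, 1/2 I^A I^B.
Crossing each possibility with the father I^B i and summing P(type AB): 1/2·1/2 + 1/2·1/4 = 3/8.
Similarly for Rh via the mother's Rh distribution: P(Rh-) = 1/4.
Independent loci: 3/8 × 1/4 = 3/32.

3/32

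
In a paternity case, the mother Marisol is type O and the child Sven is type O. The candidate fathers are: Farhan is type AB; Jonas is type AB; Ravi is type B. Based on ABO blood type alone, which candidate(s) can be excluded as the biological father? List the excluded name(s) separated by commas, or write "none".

A candidate is excluded only if no genotype consistent with his phenotype could produce a type O child with a type O mother.
Farhan (type AB): no genotype consistent with that phenotype can produce a type-O child with a type-O mother.
Jonas (type AB): no genotype consistent with that phenotype can produce a type-O child with a type-O mother.

Farhan, Jonas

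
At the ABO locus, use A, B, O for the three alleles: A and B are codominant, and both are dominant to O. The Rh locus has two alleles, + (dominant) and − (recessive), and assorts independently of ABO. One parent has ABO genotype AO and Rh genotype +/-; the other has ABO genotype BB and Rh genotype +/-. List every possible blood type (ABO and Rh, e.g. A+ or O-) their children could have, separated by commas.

Gametes from AO × BB give offspring ABO genotypes AB, BO, i.e. phenotypes B, AB.
Rh cross +/- × +/- → phenotypes Rh+, Rh-.
Combining independently: B+, B-, AB+, AB-.

B+, B-, AB+, AB-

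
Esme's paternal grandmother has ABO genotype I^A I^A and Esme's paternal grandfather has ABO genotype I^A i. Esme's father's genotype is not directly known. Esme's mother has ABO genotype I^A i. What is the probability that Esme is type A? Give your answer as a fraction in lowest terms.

Esme's father's ABO genotype from I^A I^A × I^A i: 1/2 I^A I^A, 1/2 I^A i.
Crossing each possibility with the mother I^A i and summing P(type A): 1/2·1 + 1/2·3/4 = 7/8.

7/8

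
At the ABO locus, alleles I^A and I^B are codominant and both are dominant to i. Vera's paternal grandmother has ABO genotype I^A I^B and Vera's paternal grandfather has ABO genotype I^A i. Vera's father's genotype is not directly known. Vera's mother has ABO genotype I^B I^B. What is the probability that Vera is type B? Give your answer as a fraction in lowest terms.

1/2

Vera's father's ABO genotype from I^A I^B × I^A i: 1/4 I^A I^A, 1/4 I^A I^B, 1/4 I^A i, 1/4 I^B i.
Crossing each possibility with the mother I^B I^B and summing P(type B): 1/4·0 + 1/4·1/2 + 1/4·1/2 + 1/4·1 = 1/2.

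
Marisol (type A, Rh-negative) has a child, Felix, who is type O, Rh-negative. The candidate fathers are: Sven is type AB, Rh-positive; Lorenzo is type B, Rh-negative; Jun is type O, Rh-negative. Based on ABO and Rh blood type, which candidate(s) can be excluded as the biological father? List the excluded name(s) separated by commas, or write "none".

Sven

A candidate is excluded only if no genotype consistent with his phenotype could produce a type O, Rh-negative child with a type A, Rh-negative mother.
Sven (type AB, Rh+): no genotype consistent with that phenotype can produce a type-O Rh- child with a type-A mother.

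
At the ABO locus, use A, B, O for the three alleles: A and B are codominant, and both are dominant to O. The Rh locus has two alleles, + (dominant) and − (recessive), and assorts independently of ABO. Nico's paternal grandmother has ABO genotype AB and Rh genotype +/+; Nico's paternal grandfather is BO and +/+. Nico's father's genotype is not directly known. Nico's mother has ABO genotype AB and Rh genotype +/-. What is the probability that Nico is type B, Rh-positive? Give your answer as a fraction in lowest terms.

Nico's father's ABO genotype from AB × BO: 1/4 AB, 1/4 AO, 1/4 BB, 1/4 BO.
Crossing each possibility with the mother AB and summing P(type B): 1/4·1/4 + 1/4·1/4 + 1/4·1/2 + 1/4·1/2 = 3/8.
Similarly for Rh via the father's Rh distribution: P(Rh+) = 1.
Independent loci: 3/8 × 1 = 3/8.

3/8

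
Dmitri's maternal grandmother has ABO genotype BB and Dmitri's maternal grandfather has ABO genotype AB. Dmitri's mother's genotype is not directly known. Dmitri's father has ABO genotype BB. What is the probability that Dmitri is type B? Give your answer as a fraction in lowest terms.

3/4

Dmitri's mother's ABO genotype from BB × AB: 1/2 AB, 1/2 BB.
Crossing each possibility with the father BB and summing P(type B): 1/2·1/2 + 1/2·1 = 3/4.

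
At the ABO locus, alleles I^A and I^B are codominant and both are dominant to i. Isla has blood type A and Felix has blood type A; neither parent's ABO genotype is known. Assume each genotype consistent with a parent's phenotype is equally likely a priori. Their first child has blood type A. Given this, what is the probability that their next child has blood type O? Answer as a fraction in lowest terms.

1/20

Possible genotypes: Isla ∈ {I^A I^A, I^A i}; Felix ∈ {I^A I^A, I^A i}.
Weight each parental genotype pair by prior × P(type-A child):
  I^A I^A × I^A I^A: posterior weight 4/15; P(next child type O) = 0.
  I^A I^A × I^A i: posterior weight 4/15; P(next child type O) = 0.
  I^A i × I^A I^A: posterior weight 4/15; P(next child type O) = 0.
  I^A i × I^A i: posterior weight 1/5; P(next child type O) = 1/4.
Weighted sum = 1/20.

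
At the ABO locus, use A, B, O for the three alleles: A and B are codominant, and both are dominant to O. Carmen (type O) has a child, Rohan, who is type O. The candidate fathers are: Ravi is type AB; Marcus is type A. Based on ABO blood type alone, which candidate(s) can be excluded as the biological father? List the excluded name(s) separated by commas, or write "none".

Ravi

A candidate is excluded only if no genotype consistent with his phenotype could produce a type O child with a type O mother.
Ravi (type AB): no genotype consistent with that phenotype can produce a type-O child with a type-O mother.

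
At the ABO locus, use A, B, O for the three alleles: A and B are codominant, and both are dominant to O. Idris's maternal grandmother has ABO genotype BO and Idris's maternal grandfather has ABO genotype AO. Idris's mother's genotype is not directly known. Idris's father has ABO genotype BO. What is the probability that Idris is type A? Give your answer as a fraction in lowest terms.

1/8

Idris's mother's ABO genotype from BO × AO: 1/4 AB, 1/4 AO, 1/4 BO, 1/4 OO.
Crossing each possibility with the father BO and summing P(type A): 1/4·1/4 + 1/4·1/4 + 1/4·0 + 1/4·0 = 1/8.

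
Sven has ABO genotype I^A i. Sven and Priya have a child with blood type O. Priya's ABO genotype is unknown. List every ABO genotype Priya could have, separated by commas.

For each candidate genotype of Priya, check whether crossing it with I^A i can produce every observed child phenotype.
  I^A I^A → possible child types {A} ✗
  I^A I^B → possible child types {A, B, AB} ✗
  I^A i → possible child types {O, A} ✓
  I^B I^B → possible child types {B, AB} ✗
  I^B i → possible child types {O, A, B, AB} ✓
  i i → possible child types {O, A} ✓

I^A i, I^B i, i i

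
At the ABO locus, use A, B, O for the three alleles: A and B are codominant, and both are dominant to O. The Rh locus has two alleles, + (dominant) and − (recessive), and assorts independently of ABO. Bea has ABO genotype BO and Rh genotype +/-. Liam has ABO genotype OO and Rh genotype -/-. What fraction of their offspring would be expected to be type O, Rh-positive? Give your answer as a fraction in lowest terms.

ABO cross BO × OO → offspring phenotypes: 1/2 O, 1/2 B.
Rh cross +/- × -/- → 1/2 Rh+, 1/2 Rh-.
Independent loci: P(type O, Rh-positive) = 1/2 × 1/2 = 1/4.

1/4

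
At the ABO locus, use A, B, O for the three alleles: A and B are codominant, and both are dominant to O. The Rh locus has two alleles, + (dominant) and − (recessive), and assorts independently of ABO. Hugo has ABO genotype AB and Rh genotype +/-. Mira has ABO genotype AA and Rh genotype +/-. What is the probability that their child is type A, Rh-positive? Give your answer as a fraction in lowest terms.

3/8

ABO cross AB × AA → offspring phenotypes: 1/2 A, 1/2 AB.
Rh cross +/- × +/- → 3/4 Rh+, 1/4 Rh-.
Independent loci: P(type A, Rh-positive) = 1/2 × 3/4 = 3/8.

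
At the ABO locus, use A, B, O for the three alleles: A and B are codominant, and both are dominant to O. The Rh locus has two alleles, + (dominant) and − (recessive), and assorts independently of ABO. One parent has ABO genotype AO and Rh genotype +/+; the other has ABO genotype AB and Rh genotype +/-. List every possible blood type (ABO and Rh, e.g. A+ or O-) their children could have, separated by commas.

A+, B+, AB+

Gametes from AO × AB give offspring ABO genotypes AA, AB, AO, BO, i.e. phenotypes A, B, AB.
Rh cross +/+ × +/- → phenotypes Rh+.
Combining independently: A+, B+, AB+.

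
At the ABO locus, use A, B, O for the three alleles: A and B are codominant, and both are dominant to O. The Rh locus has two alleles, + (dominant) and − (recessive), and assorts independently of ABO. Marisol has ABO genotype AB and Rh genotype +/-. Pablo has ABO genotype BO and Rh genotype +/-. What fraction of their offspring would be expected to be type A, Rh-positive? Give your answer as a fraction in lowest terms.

3/16

ABO cross AB × BO → offspring phenotypes: 1/4 A, 1/2 B, 1/4 AB.
Rh cross +/- × +/- → 3/4 Rh+, 1/4 Rh-.
Independent loci: P(type A, Rh-positive) = 1/4 × 3/4 = 3/16.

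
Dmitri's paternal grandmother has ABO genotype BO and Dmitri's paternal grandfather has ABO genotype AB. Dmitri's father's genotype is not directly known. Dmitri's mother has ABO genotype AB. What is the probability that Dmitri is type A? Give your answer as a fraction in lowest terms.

1/4

Dmitri's father's ABO genotype from BO × AB: 1/4 AB, 1/4 AO, 1/4 BB, 1/4 BO.
Crossing each possibility with the mother AB and summing P(type A): 1/4·1/4 + 1/4·1/2 + 1/4·0 + 1/4·1/4 = 1/4.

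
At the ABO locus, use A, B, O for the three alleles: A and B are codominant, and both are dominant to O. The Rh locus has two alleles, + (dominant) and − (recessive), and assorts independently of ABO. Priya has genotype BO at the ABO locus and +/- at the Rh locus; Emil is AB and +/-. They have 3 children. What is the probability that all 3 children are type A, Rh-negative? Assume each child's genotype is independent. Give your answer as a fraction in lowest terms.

1/4096

ABO cross BO × AB → 1/4 A, 1/2 B, 1/4 AB.
Rh cross +/- × +/- → 3/4 Rh+, 1/4 Rh-; so P(type A, Rh-negative) = 1/4 × 1/4 = 1/16 per child.
All 3 independent: (1/16)^3 = 1/4096.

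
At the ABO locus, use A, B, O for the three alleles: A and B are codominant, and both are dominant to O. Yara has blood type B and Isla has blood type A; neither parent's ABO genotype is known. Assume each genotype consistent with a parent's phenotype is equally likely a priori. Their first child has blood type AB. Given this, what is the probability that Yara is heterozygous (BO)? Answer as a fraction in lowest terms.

Possible genotypes: Yara ∈ {BB, BO}; Isla ∈ {AA, AO}.
Weight each parental genotype pair by prior × P(type-AB child):
  BB × AA: posterior weight 4/9.
  BB × AO: posterior weight 2/9.
  BO × AA: posterior weight 2/9.
  BO × AO: posterior weight 1/9.
Sum the posterior weight over pairs where Yara is BO: 1/3.

1/3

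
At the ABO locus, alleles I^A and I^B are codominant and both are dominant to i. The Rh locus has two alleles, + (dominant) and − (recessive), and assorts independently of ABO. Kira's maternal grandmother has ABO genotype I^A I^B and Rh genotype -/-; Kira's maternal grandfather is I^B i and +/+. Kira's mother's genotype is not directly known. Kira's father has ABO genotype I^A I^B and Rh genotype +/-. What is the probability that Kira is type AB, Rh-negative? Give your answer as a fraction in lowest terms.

3/32

Kira's mother's ABO genotype from I^A I^B × I^B i: 1/4 I^A I^B, 1/4 I^A i, 1/4 I^B I^B, 1/4 I^B i.
Crossing each possibility with the father I^A I^B and summing P(type AB): 1/4·1/2 + 1/4·1/4 + 1/4·1/2 + 1/4·1/4 = 3/8.
Similarly for Rh via the mother's Rh distribution: P(Rh-) = 1/4.
Independent loci: 3/8 × 1/4 = 3/32.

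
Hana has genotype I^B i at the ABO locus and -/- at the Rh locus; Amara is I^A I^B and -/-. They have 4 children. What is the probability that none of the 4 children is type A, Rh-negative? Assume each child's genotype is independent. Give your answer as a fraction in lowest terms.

81/256

ABO cross I^B i × I^A I^B → 1/4 A, 1/2 B, 1/4 AB.
Rh cross -/- × -/- → 1 Rh-; so P(type A, Rh-negative) = 1/4 × 1 = 1/4 per child.
P(not type A, Rh-negative) = 3/4 for one child; (3/4)^4 = 81/256.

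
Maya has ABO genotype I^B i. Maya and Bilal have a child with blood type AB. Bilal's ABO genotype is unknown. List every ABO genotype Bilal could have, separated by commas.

I^A I^A, I^A I^B, I^A i

For each candidate genotype of Bilal, check whether crossing it with I^B i can produce every observed child phenotype.
  I^A I^A → possible child types {A, AB} ✓
  I^A I^B → possible child types {A, B, AB} ✓
  I^A i → possible child types {O, A, B, AB} ✓
  I^B I^B → possible child types {B} ✗
  I^B i → possible child types {O, B} ✗
  i i → possible child types {O, B} ✗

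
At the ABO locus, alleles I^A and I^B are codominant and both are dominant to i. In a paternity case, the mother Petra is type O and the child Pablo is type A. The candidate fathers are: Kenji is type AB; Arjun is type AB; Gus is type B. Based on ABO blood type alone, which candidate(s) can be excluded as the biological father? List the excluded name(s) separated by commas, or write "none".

A candidate is excluded only if no genotype consistent with his phenotype could produce a type A child with a type O mother.
Gus (type B): no genotype consistent with that phenotype can produce a type-A child with a type-O mother.

Gus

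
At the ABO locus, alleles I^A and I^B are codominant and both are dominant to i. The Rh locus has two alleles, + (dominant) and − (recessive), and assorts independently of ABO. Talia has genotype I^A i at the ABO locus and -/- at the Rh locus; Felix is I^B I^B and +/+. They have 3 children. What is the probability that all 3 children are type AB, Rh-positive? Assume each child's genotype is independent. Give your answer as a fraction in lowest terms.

1/8

ABO cross I^A i × I^B I^B → 1/2 B, 1/2 AB.
Rh cross -/- × +/+ → 1 Rh+; so P(type AB, Rh-positive) = 1/2 × 1 = 1/2 per child.
All 3 independent: (1/2)^3 = 1/8.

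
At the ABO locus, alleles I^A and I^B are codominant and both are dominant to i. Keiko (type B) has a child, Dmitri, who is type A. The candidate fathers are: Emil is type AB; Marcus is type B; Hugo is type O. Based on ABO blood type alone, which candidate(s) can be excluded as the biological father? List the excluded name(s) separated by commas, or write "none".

Marcus, Hugo

A candidate is excluded only if no genotype consistent with his phenotype could produce a type A child with a type B mother.
Marcus (type B): no genotype consistent with that phenotype can produce a type-A child with a type-B mother.
Hugo (type O): no genotype consistent with that phenotype can produce a type-A child with a type-B mother.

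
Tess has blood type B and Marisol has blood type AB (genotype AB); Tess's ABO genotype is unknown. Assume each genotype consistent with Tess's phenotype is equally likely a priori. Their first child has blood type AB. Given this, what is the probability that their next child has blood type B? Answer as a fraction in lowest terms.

1/2

Possible genotypes: Tess ∈ {BB, BO}; Marisol ∈ {AB}.
Weight each parental genotype pair by prior × P(type-AB child):
  BB × AB: posterior weight 2/3; P(next child type B) = 1/2.
  BO × AB: posterior weight 1/3; P(next child type B) = 1/2.
Weighted sum = 1/2.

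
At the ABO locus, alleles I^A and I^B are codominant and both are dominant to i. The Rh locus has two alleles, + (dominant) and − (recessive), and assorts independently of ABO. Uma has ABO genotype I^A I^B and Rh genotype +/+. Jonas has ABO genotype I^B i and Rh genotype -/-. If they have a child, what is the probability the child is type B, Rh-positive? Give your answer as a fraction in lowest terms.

1/2

ABO cross I^A I^B × I^B i → offspring phenotypes: 1/4 A, 1/2 B, 1/4 AB.
Rh cross +/+ × -/- → 1 Rh+.
Independent loci: P(type B, Rh-positive) = 1/2 × 1 = 1/2.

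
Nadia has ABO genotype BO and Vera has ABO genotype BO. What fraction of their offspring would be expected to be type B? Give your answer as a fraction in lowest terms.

3/4

ABO cross BO × BO → offspring phenotypes: 1/4 O, 3/4 B.
So P(type B) = 3/4.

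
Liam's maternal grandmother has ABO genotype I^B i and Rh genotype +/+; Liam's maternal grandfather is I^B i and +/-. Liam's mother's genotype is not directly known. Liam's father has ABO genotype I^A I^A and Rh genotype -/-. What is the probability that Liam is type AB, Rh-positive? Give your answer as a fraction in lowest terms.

3/8

Liam's mother's ABO genotype from I^B i × I^B i: 1/4 I^B I^B, 1/2 I^B i, 1/4 i i.
Crossing each possibility with the father I^A I^A and summing P(type AB): 1/4·1 + 1/2·1/2 + 1/4·0 = 1/2.
Similarly for Rh via the mother's Rh distribution: P(Rh+) = 3/4.
Independent loci: 1/2 × 3/4 = 3/8.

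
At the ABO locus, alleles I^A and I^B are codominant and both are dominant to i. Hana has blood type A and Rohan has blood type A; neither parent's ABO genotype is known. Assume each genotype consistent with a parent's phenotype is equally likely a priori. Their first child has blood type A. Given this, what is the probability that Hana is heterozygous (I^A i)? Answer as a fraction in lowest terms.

7/15

Possible genotypes: Hana ∈ {I^A I^A, I^A i}; Rohan ∈ {I^A I^A, I^A i}.
Weight each parental genotype pair by prior × P(type-A child):
  I^A I^A × I^A I^A: posterior weight 4/15.
  I^A I^A × I^A i: posterior weight 4/15.
  I^A i × I^A I^A: posterior weight 4/15.
  I^A i × I^A i: posterior weight 1/5.
Sum the posterior weight over pairs where Hana is I^A i: 7/15.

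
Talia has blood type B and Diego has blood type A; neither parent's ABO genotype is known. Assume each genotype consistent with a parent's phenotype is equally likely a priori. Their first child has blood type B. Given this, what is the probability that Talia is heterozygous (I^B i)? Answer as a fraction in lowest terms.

Possible genotypes: Talia ∈ {I^B I^B, I^B i}; Diego ∈ {I^A I^A, I^A i}.
Weight each parental genotype pair by prior × P(type-B child):
  I^B I^B × I^A i: posterior weight 2/3.
  I^B i × I^A i: posterior weight 1/3.
Sum the posterior weight over pairs where Talia is I^B i: 1/3.

1/3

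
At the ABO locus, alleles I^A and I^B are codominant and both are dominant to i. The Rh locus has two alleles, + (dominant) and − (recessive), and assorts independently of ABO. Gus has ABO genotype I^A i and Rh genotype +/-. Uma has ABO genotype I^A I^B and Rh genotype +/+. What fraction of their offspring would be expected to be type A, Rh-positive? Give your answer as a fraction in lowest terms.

ABO cross I^A i × I^A I^B → offspring phenotypes: 1/2 A, 1/4 B, 1/4 AB.
Rh cross +/- × +/+ → 1 Rh+.
Independent loci: P(type A, Rh-positive) = 1/2 × 1 = 1/2.

1/2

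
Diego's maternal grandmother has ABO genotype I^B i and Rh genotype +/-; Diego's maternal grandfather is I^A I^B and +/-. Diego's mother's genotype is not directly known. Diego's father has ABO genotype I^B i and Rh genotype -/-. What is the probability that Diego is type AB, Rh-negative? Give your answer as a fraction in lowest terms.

Diego's mother's ABO genotype from I^B i × I^A I^B: 1/4 I^A I^B, 1/4 I^A i, 1/4 I^B I^B, 1/4 I^B i.
Crossing each possibility with the father I^B i and summing P(type AB): 1/4·1/4 + 1/4·1/4 + 1/4·0 + 1/4·0 = 1/8.
Similarly for Rh via the mother's Rh distribution: P(Rh-) = 1/2.
Independent loci: 1/8 × 1/2 = 1/16.

1/16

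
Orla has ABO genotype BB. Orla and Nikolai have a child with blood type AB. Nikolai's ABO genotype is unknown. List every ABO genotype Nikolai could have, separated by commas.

AA, AB, AO

For each candidate genotype of Nikolai, check whether crossing it with BB can produce every observed child phenotype.
  AA → possible child types {AB} ✓
  AB → possible child types {B, AB} ✓
  AO → possible child types {B, AB} ✓
  BB → possible child types {B} ✗
  BO → possible child types {B} ✗
  OO → possible child types {B} ✗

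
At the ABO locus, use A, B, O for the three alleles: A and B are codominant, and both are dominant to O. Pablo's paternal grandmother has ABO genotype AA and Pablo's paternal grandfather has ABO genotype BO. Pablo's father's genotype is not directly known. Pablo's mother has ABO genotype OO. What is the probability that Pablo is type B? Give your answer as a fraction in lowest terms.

Pablo's father's ABO genotype from AA × BO: 1/2 AB, 1/2 AO.
Crossing each possibility with the mother OO and summing P(type B): 1/2·1/2 + 1/2·0 = 1/4.

1/4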